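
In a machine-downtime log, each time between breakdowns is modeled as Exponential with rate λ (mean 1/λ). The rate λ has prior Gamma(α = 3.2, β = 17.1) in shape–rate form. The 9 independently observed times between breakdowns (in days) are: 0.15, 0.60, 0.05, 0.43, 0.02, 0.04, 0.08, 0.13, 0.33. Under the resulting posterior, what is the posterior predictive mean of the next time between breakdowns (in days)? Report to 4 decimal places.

With a Gamma(shape α, rate β) prior on the exponential rate λ, the posterior after n observations with total T = Σxᵢ is Gamma(α+n, β+T).
Sum of observations T = 1.83 days; n = 9.
Posterior: Gamma(3.2+9, 17.1+1.83) = Gamma(12.2, 18.93).
The predictive distribution for the next observation is Lomax; its mean is β/(α−1) = 18.93/11.2 = 1.6902.

1.6902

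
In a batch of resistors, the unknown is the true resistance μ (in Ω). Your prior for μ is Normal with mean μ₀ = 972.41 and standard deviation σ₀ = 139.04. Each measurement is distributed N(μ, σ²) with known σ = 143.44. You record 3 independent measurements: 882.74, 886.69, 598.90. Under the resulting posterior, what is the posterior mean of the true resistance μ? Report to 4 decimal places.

For Normal data with known variance σ², a Normal(μ₀, σ₀²) prior on μ is conjugate. Posterior precision = 1/σ₀² + n/σ²; posterior mean is the precision-weighted average of μ₀ and x̄.
Σxᵢ = 882.74 + 886.69 + 598.90 = 2368.33, so n·x̄ = 2368.33.
σ₀² = 139.04² = 19332.1216, σ² = 143.44² = 20575.0336; σ² + n·σ₀² = 20575.0336 + 3·19332.1216 = 78571.3984.
Posterior mean = (μ₀/σ₀² + n·x̄/σ²)/(1/σ₀² + n/σ²) = (σ²·μ₀ + σ₀²·n·x̄)/(σ² + n·σ₀²) = (20575.0336·972.41 + 19332.1216·2368.33)/78571.3984 = 65792211.971904/78571.3984 = 837.3557.

837.3557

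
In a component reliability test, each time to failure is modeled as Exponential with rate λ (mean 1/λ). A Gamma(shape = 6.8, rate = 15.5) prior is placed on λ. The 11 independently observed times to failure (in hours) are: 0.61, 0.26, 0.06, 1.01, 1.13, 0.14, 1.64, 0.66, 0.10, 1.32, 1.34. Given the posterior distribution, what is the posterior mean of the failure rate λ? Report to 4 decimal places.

With a Gamma(shape α, rate β) prior on the exponential rate λ, the posterior after n observations with total T = Σxᵢ is Gamma(α+n, β+T).
Sum of observations T = 8.27 hours; n = 11.
Posterior: Gamma(6.8+11, 15.5+8.27) = Gamma(17.8, 23.77).
Posterior mean of λ = α/β = 17.8/23.77 = 0.7488.

0.7488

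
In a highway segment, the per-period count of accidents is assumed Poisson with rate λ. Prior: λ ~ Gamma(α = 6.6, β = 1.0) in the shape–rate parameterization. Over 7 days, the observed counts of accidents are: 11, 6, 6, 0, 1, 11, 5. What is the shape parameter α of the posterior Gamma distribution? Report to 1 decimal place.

With a Gamma(shape α, rate β) prior, the Poisson likelihood is conjugate: the posterior is Gamma(α + ΣXᵢ, β + n).
Sum of counts S = 40 over n = 7 days.
Posterior: Gamma(α+S, β+n) = Gamma(6.6+40, 1.0+7) = Gamma(46.6, 8.0).
Posterior α = 46.6.

46.6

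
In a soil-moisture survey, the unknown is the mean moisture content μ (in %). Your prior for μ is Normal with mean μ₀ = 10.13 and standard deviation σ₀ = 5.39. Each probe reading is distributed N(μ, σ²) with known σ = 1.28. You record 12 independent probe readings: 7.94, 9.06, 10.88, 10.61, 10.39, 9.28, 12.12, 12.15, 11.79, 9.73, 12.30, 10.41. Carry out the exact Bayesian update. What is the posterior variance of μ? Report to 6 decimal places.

0.135895

For Normal data with known variance σ², a Normal(μ₀, σ₀²) prior on μ is conjugate. Posterior precision = 1/σ₀² + n/σ²; posterior mean is the precision-weighted average of μ₀ and x̄.
σ₀² = 5.39² = 29.0521, σ² = 1.28² = 1.6384; σ² + n·σ₀² = 1.6384 + 12·29.0521 = 350.2636.
Posterior precision = 1/σ₀² + n/σ² = 1/29.0521 + 12/1.6384 = (σ² + n·σ₀²)/(σ₀²σ²) = 350.2636/(29.0521·1.6384); posterior variance σₙ² = σ₀²σ²/(σ² + n·σ₀²) = 29.0521·1.6384/350.2636 = 0.135895.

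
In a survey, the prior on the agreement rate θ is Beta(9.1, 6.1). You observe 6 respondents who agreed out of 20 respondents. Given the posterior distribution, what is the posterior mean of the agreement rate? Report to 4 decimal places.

The Beta prior is conjugate to a Binomial/Bernoulli likelihood; the update adds successes to α and failures to β.
Posterior: Beta(α+k, β+n−k) = Beta(9.1+6, 6.1+14) = Beta(15.1, 20.1).
Posterior mean = α/(α+β) = 15.1/35.2 = 0.4290.

0.4290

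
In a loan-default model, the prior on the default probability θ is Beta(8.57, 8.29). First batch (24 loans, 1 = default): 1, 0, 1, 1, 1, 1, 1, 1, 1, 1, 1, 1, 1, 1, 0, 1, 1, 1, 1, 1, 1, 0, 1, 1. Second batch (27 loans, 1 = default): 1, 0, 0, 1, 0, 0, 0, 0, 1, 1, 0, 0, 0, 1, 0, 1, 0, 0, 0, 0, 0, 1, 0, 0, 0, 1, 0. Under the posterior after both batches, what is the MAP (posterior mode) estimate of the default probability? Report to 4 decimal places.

0.5553

The Beta prior is conjugate to a Binomial/Bernoulli likelihood; the update adds successes to α and failures to β.
After batch 1: Beta(8.57+21, 8.29+3) = Beta(29.57, 11.29).
After batch 2: Beta(29.57+8, 11.29+19) = Beta(37.57, 30.29).
Mode of Beta(a,b) for a,b>1 is (a−1)/(a+b−2) = 36.57/65.86 = 0.5553.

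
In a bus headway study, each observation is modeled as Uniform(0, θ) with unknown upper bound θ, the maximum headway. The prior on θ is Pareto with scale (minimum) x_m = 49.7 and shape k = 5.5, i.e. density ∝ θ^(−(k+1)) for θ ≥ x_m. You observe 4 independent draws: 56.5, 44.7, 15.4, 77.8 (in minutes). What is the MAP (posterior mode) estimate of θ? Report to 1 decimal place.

A Pareto(scale x_m, shape k) prior on the upper bound θ of Uniform(0, θ) is conjugate: posterior is Pareto(max(x_m, max xᵢ), k + n).
Sample maximum = 77.8; prior scale x_m = 49.7 → posterior scale = max = 77.8.
Posterior shape = 5.5 + 4 = 9.5.
The Pareto density is decreasing on [x_m, ∞), so the mode is x_m = 77.8.

77.8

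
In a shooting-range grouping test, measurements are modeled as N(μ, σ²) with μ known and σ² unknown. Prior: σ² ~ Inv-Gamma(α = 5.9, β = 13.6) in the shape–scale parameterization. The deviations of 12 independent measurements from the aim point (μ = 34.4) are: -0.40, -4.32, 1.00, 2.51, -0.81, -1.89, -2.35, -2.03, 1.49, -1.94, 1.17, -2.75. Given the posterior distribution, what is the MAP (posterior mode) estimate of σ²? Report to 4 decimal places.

With known mean μ and an Inverse-Gamma(α, β) prior on σ², the Normal likelihood is conjugate: posterior is Inv-Gamma(α + n/2, β + Σ(xᵢ−μ)²/2).
Σ(xᵢ−μ)² = (-0.40)² + (-4.32)² + (1.00)² + (2.51)² + (-0.81)² + (-1.89)² + (-2.35)² + (-2.03)² + (1.49)² + (-1.94)² + (1.17)² + (-2.75)² = 54.9092.
Posterior: Inv-Gamma(5.9 + 12/2, 13.6 + 54.9092/2) = Inv-Gamma(11.90, 41.05460).
Mode = β/(α+1) = 41.05460/12.90 = 3.1825.

3.1825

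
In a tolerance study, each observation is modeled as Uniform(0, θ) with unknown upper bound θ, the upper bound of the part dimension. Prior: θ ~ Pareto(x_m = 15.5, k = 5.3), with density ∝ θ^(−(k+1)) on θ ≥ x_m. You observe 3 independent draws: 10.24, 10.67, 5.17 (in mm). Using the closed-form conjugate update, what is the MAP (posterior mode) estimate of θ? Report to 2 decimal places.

15.50

A Pareto(scale x_m, shape k) prior on the upper bound θ of Uniform(0, θ) is conjugate: posterior is Pareto(max(x_m, max xᵢ), k + n).
Sample maximum = 10.67; prior scale x_m = 15.5 → posterior scale = max = 15.50.
Posterior shape = 5.3 + 3 = 8.3.
The Pareto density is decreasing on [x_m, ∞), so the mode is x_m = 15.50.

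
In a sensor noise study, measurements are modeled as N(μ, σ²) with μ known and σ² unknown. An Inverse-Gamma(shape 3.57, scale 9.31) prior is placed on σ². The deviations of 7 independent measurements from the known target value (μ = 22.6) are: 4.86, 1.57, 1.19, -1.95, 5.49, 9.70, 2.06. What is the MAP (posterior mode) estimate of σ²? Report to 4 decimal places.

With known mean μ and an Inverse-Gamma(α, β) prior on σ², the Normal likelihood is conjugate: posterior is Inv-Gamma(α + n/2, β + Σ(xᵢ−μ)²/2).
Σ(xᵢ−μ)² = (4.86)² + (1.57)² + (1.19)² + (-1.95)² + (5.49)² + (9.70)² + (2.06)² = 159.7768.
Posterior: Inv-Gamma(3.57 + 7/2, 9.31 + 159.7768/2) = Inv-Gamma(7.07, 89.19840).
Mode = β/(α+1) = 89.19840/8.07 = 11.0531.

11.0531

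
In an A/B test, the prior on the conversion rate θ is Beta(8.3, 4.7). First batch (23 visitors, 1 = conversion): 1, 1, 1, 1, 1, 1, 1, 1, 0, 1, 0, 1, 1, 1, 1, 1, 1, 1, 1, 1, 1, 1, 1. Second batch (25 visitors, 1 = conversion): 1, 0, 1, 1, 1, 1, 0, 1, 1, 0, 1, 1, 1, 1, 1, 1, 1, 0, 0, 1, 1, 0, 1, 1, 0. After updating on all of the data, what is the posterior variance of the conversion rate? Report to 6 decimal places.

The Beta prior is conjugate to a Binomial/Bernoulli likelihood; the update adds successes to α and failures to β.
After batch 1: Beta(8.3+21, 4.7+2) = Beta(29.3, 6.7).
After batch 2: Beta(29.3+18, 6.7+7) = Beta(47.3, 13.7).
Var = αβ/((α+β)²(α+β+1)) = 47.3·13.7/(61.0²·62.0) = 0.002809.

0.002809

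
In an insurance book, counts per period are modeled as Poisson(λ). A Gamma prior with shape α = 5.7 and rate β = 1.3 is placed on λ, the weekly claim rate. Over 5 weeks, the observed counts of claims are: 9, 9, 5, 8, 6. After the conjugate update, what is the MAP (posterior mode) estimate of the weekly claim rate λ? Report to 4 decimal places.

With a Gamma(shape α, rate β) prior, the Poisson likelihood is conjugate: the posterior is Gamma(α + ΣXᵢ, β + n).
Sum of counts S = 37 over n = 5 weeks.
Posterior: Gamma(α+S, β+n) = Gamma(5.7+37, 1.3+5) = Gamma(42.7, 6.3).
Mode of Gamma(α,β) for α≥1 is (α−1)/β = 41.7/6.3 = 6.6190.

6.6190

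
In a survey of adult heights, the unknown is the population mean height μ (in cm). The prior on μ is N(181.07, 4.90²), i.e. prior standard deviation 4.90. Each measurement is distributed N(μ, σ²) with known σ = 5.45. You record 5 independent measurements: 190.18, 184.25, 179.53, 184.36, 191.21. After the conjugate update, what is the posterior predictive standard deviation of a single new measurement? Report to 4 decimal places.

5.8707

For Normal data with known variance σ², a Normal(μ₀, σ₀²) prior on μ is conjugate. Posterior precision = 1/σ₀² + n/σ²; posterior mean is the precision-weighted average of μ₀ and x̄.
σ₀² = 4.90² = 24.01, σ² = 5.45² = 29.7025; σ² + n·σ₀² = 29.7025 + 5·24.01 = 149.7525.
Posterior precision = 1/σ₀² + n/σ² = 1/24.01 + 5/29.7025 = (σ² + n·σ₀²)/(σ₀²σ²) = 149.7525/(24.01·29.7025); posterior variance σₙ² = σ₀²σ²/(σ² + n·σ₀²) = 24.01·29.7025/149.7525 = 4.762238.
Predictive variance for one new observation = σₙ² + σ² = 24.01·29.7025/149.7525 + 29.7025 = σ²·(σ₀² + 149.7525)/149.7525 = 29.7025·173.7625/149.7525 = 34.464738; SD = √(29.7025·173.7625/149.7525) = 5.8707.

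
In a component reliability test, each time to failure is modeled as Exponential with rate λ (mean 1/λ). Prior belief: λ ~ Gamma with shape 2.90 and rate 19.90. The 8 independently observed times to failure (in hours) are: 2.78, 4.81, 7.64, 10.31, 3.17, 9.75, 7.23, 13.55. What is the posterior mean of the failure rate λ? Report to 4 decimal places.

With a Gamma(shape α, rate β) prior on the exponential rate λ, the posterior after n observations with total T = Σxᵢ is Gamma(α+n, β+T).
Sum of observations T = 59.24 hours; n = 8.
Posterior: Gamma(2.90+8, 19.90+59.24) = Gamma(10.90, 79.14).
Posterior mean of λ = α/β = 10.90/79.14 = 0.1377.

0.1377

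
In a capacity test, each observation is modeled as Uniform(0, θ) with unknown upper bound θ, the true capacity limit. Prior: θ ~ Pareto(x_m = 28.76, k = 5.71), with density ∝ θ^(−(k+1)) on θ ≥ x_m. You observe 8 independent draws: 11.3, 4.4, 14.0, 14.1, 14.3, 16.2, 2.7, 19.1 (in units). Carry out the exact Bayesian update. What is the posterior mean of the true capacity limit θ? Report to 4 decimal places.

31.0228

A Pareto(scale x_m, shape k) prior on the upper bound θ of Uniform(0, θ) is conjugate: posterior is Pareto(max(x_m, max xᵢ), k + n).
Sample maximum = 19.1; prior scale x_m = 28.76 → posterior scale = max = 28.76.
Posterior shape = 5.71 + 8 = 13.71.
E[θ|data] = k·x_m/(k−1) = 13.71·28.76/12.71 = 31.0228.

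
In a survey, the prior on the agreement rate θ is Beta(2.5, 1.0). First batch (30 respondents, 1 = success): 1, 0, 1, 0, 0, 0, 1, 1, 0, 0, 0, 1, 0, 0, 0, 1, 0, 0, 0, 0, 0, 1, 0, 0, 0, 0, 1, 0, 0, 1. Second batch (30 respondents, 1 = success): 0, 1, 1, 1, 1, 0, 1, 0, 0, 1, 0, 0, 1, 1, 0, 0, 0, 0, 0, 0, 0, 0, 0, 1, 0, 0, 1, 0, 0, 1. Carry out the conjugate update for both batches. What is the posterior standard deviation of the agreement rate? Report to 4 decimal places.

0.0596

The Beta prior is conjugate to a Binomial/Bernoulli likelihood; the update adds successes to α and failures to β.
After batch 1: Beta(2.5+9, 1.0+21) = Beta(11.5, 22.0).
After batch 2: Beta(11.5+11, 22.0+19) = Beta(22.5, 41.0).
Var = αβ/((α+β)²(α+β+1)) = 22.5·41.0/(63.5²·64.5) = 0.00354698; SD = √0.00354698 = 0.0596.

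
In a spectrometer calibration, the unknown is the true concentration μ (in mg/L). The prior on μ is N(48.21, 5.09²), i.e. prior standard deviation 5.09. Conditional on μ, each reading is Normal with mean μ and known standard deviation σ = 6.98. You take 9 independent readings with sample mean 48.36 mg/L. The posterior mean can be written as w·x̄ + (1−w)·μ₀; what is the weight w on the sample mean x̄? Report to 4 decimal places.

0.8272

For Normal data with known variance σ², a Normal(μ₀, σ₀²) prior on μ is conjugate. Posterior precision = 1/σ₀² + n/σ²; posterior mean is the precision-weighted average of μ₀ and x̄.
σ₀² = 5.09² = 25.9081, σ² = 6.98² = 48.7204. Prior precision 1/σ₀² = 1/25.9081; data precision n/σ² = 9/48.7204.
w = (n/σ²)/(1/σ₀² + n/σ²) = n·σ₀²/(σ² + n·σ₀²) = 9·25.9081/(48.7204 + 9·25.9081) = 233.1729/281.8933 = 0.8272.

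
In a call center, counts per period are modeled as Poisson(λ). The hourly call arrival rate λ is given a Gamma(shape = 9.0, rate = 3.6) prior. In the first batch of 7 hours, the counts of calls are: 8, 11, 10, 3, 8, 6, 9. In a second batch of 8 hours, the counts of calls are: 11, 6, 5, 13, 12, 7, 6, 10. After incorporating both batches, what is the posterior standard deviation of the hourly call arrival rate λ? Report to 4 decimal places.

With a Gamma(shape α, rate β) prior, the Poisson likelihood is conjugate: the posterior is Gamma(α + ΣXᵢ, β + n).
Batch 1: sum of counts S = 55 over n = 7 hours.
After batch 1: Gamma(α+S, β+n) = Gamma(9.0+55, 3.6+7) = Gamma(64.0, 10.6).
Batch 2: sum of counts S = 70 over n = 8 hours.
After batch 2: Gamma(α+S, β+n) = Gamma(64.0+70, 10.6+8) = Gamma(134.0, 18.6).
SD = √α/β = √134.0/18.6 = 0.6224.

0.6224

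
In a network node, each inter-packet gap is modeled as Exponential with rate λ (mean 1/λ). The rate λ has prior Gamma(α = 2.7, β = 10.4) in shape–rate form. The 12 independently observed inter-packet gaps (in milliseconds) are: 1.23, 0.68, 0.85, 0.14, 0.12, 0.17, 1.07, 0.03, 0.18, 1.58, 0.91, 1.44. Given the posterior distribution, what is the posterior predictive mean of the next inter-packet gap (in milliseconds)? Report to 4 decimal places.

With a Gamma(shape α, rate β) prior on the exponential rate λ, the posterior after n observations with total T = Σxᵢ is Gamma(α+n, β+T).
Sum of observations T = 8.40 milliseconds; n = 12.
Posterior: Gamma(2.7+12, 10.4+8.40) = Gamma(14.7, 18.80).
The predictive distribution for the next observation is Lomax; its mean is β/(α−1) = 18.80/13.7 = 1.3723.

1.3723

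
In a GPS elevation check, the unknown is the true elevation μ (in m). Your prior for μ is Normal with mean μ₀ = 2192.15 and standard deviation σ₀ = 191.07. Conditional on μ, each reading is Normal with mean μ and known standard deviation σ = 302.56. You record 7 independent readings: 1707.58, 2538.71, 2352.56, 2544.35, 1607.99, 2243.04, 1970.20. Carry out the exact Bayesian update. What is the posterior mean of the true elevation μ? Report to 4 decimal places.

For Normal data with known variance σ², a Normal(μ₀, σ₀²) prior on μ is conjugate. Posterior precision = 1/σ₀² + n/σ²; posterior mean is the precision-weighted average of μ₀ and x̄.
Σxᵢ = 1707.58 + 2538.71 + 2352.56 + 2544.35 + 1607.99 + 2243.04 + 1970.20 = 14964.43, so n·x̄ = 14964.43.
σ₀² = 191.07² = 36507.7449, σ² = 302.56² = 91542.5536; σ² + n·σ₀² = 91542.5536 + 7·36507.7449 = 347096.7679.
Posterior mean = (μ₀/σ₀² + n·x̄/σ²)/(1/σ₀² + n/σ²) = (σ²·μ₀ + σ₀²·n·x̄)/(σ² + n·σ₀²) = (91542.5536·2192.15 + 36507.7449·14964.43)/347096.7679 = 746992601.888147/347096.7679 = 2152.1163.

2152.1163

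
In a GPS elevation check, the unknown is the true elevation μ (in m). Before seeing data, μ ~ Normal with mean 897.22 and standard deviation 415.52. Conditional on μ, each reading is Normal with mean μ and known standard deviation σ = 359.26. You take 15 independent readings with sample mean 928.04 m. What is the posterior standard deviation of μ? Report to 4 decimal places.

For Normal data with known variance σ², a Normal(μ₀, σ₀²) prior on μ is conjugate. Posterior precision = 1/σ₀² + n/σ²; posterior mean is the precision-weighted average of μ₀ and x̄.
σ₀² = 415.52² = 172656.8704, σ² = 359.26² = 129067.7476; σ² + n·σ₀² = 129067.7476 + 15·172656.8704 = 2718920.8036.
Posterior precision = 1/σ₀² + n/σ² = 1/172656.8704 + 15/129067.7476 = (σ² + n·σ₀²)/(σ₀²σ²) = 2718920.8036/(172656.8704·129067.7476); posterior variance σₙ² = σ₀²σ²/(σ² + n·σ₀²) = 172656.8704·129067.7476/2718920.8036 = 8196.058282.
Posterior SD = √σₙ² = √(172656.8704·129067.7476/2718920.8036) = 90.5321.

90.5321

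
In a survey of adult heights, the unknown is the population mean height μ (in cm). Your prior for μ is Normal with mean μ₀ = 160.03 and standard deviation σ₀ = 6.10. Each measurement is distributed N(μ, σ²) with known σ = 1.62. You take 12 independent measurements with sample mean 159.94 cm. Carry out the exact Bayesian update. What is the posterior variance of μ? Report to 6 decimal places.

For Normal data with known variance σ², a Normal(μ₀, σ₀²) prior on μ is conjugate. Posterior precision = 1/σ₀² + n/σ²; posterior mean is the precision-weighted average of μ₀ and x̄.
σ₀² = 6.10² = 37.21, σ² = 1.62² = 2.6244; σ² + n·σ₀² = 2.6244 + 12·37.21 = 449.1444.
Posterior precision = 1/σ₀² + n/σ² = 1/37.21 + 12/2.6244 = (σ² + n·σ₀²)/(σ₀²σ²) = 449.1444/(37.21·2.6244); posterior variance σₙ² = σ₀²σ²/(σ² + n·σ₀²) = 37.21·2.6244/449.1444 = 0.217422.

0.217422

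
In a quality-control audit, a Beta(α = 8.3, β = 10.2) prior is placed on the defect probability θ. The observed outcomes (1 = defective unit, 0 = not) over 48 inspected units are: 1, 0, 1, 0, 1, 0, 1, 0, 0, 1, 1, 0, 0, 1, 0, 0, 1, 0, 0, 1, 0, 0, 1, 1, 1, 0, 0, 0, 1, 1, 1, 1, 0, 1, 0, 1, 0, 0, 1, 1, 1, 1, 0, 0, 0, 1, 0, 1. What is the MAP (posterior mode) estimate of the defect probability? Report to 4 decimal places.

The Beta prior is conjugate to a Binomial/Bernoulli likelihood; the update adds successes to α and failures to β.
Posterior: Beta(α+k, β+n−k) = Beta(8.3+24, 10.2+24) = Beta(32.3, 34.2).
Mode of Beta(a,b) for a,b>1 is (a−1)/(a+b−2) = 31.3/64.5 = 0.4853.

0.4853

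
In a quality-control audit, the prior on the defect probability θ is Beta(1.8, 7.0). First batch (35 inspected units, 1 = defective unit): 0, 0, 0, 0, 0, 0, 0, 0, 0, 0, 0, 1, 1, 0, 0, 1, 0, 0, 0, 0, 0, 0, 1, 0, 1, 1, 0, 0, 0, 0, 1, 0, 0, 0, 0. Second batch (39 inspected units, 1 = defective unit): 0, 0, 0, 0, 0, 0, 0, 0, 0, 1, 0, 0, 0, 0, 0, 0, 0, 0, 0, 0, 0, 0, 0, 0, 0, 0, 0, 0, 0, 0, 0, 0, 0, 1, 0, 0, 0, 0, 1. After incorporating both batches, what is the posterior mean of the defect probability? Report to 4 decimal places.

The Beta prior is conjugate to a Binomial/Bernoulli likelihood; the update adds successes to α and failures to β.
After batch 1: Beta(1.8+7, 7.0+28) = Beta(8.8, 35.0).
After batch 2: Beta(8.8+3, 35.0+36) = Beta(11.8, 71.0).
Posterior mean = α/(α+β) = 11.8/82.8 = 0.1425.

0.1425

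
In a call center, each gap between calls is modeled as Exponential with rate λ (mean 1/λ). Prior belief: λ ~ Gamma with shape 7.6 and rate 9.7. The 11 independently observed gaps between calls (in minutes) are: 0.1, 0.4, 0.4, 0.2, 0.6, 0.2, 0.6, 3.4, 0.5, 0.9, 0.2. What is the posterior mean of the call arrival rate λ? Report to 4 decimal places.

1.0814

With a Gamma(shape α, rate β) prior on the exponential rate λ, the posterior after n observations with total T = Σxᵢ is Gamma(α+n, β+T).
Sum of observations T = 7.5 minutes; n = 11.
Posterior: Gamma(7.6+11, 9.7+7.5) = Gamma(18.6, 17.2).
Posterior mean of λ = α/β = 18.6/17.2 = 1.0814.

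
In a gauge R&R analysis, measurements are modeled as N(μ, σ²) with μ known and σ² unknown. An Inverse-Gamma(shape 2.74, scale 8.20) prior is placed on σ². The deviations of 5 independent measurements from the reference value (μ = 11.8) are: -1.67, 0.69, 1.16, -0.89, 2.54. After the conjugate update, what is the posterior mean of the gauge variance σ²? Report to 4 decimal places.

3.3319

With known mean μ and an Inverse-Gamma(α, β) prior on σ², the Normal likelihood is conjugate: posterior is Inv-Gamma(α + n/2, β + Σ(xᵢ−μ)²/2).
Σ(xᵢ−μ)² = (-1.67)² + (0.69)² + (1.16)² + (-0.89)² + (2.54)² = 11.8543.
Posterior: Inv-Gamma(2.74 + 5/2, 8.20 + 11.8543/2) = Inv-Gamma(5.24, 14.12715).
E[σ²|data] = β/(α−1) = 14.12715/4.24 = 3.3319.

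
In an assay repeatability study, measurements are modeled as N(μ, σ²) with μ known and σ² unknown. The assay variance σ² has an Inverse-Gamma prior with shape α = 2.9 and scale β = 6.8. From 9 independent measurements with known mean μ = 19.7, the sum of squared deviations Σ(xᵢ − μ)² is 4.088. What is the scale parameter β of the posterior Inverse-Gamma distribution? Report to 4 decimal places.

8.8440

With known mean μ and an Inverse-Gamma(α, β) prior on σ², the Normal likelihood is conjugate: posterior is Inv-Gamma(α + n/2, β + Σ(xᵢ−μ)²/2).
Posterior: Inv-Gamma(2.9 + 9/2, 6.8 + 4.088/2) = Inv-Gamma(7.40, 8.8440).
Posterior β = 8.8440.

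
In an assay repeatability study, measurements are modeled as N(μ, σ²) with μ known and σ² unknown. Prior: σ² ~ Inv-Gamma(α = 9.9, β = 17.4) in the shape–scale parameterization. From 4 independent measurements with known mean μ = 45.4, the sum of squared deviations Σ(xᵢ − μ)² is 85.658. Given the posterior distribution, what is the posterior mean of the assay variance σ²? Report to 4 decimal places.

With known mean μ and an Inverse-Gamma(α, β) prior on σ², the Normal likelihood is conjugate: posterior is Inv-Gamma(α + n/2, β + Σ(xᵢ−μ)²/2).
Posterior: Inv-Gamma(9.9 + 4/2, 17.4 + 85.658/2) = Inv-Gamma(11.90, 60.2290).
E[σ²|data] = β/(α−1) = 60.2290/10.90 = 5.5256.

5.5256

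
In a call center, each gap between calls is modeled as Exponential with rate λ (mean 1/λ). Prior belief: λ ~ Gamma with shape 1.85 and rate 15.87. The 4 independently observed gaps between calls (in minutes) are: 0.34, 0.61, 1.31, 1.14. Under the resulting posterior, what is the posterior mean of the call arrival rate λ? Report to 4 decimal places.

0.3036

With a Gamma(shape α, rate β) prior on the exponential rate λ, the posterior after n observations with total T = Σxᵢ is Gamma(α+n, β+T).
Sum of observations T = 3.40 minutes; n = 4.
Posterior: Gamma(1.85+4, 15.87+3.40) = Gamma(5.85, 19.27).
Posterior mean of λ = α/β = 5.85/19.27 = 0.3036.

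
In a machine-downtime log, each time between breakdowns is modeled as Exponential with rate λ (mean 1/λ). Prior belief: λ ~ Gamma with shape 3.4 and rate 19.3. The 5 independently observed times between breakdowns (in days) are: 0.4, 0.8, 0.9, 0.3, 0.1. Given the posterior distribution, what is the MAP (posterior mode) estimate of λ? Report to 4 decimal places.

0.3394

With a Gamma(shape α, rate β) prior on the exponential rate λ, the posterior after n observations with total T = Σxᵢ is Gamma(α+n, β+T).
Sum of observations T = 2.5 days; n = 5.
Posterior: Gamma(3.4+5, 19.3+2.5) = Gamma(8.4, 21.8).
Mode = (α−1)/β = 0.3394.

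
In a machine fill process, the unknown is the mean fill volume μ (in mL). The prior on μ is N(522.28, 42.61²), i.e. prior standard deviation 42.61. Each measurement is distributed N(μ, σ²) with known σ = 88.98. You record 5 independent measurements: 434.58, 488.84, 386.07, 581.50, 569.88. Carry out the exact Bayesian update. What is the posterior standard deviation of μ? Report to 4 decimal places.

29.0828

For Normal data with known variance σ², a Normal(μ₀, σ₀²) prior on μ is conjugate. Posterior precision = 1/σ₀² + n/σ²; posterior mean is the precision-weighted average of μ₀ and x̄.
σ₀² = 42.61² = 1815.6121, σ² = 88.98² = 7917.4404; σ² + n·σ₀² = 7917.4404 + 5·1815.6121 = 16995.5009.
Posterior precision = 1/σ₀² + n/σ² = 1/1815.6121 + 5/7917.4404 = (σ² + n·σ₀²)/(σ₀²σ²) = 16995.5009/(1815.6121·7917.4404); posterior variance σₙ² = σ₀²σ²/(σ² + n·σ₀²) = 1815.6121·7917.4404/16995.5009 = 845.812117.
Posterior SD = √σₙ² = √(1815.6121·7917.4404/16995.5009) = 29.0828.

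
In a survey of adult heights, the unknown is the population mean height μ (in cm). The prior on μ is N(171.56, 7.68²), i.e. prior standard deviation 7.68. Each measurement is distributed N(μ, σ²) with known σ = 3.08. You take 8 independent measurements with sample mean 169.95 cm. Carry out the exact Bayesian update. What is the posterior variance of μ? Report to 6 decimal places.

For Normal data with known variance σ², a Normal(μ₀, σ₀²) prior on μ is conjugate. Posterior precision = 1/σ₀² + n/σ²; posterior mean is the precision-weighted average of μ₀ and x̄.
σ₀² = 7.68² = 58.9824, σ² = 3.08² = 9.4864; σ² + n·σ₀² = 9.4864 + 8·58.9824 = 481.3456.
Posterior precision = 1/σ₀² + n/σ² = 1/58.9824 + 8/9.4864 = (σ² + n·σ₀²)/(σ₀²σ²) = 481.3456/(58.9824·9.4864); posterior variance σₙ² = σ₀²σ²/(σ² + n·σ₀²) = 58.9824·9.4864/481.3456 = 1.162430.

1.162430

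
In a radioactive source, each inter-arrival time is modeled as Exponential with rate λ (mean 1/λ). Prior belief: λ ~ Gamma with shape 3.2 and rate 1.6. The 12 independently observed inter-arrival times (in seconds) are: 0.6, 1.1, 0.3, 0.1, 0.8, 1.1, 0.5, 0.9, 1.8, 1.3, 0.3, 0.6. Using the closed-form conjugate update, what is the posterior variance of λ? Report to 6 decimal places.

With a Gamma(shape α, rate β) prior on the exponential rate λ, the posterior after n observations with total T = Σxᵢ is Gamma(α+n, β+T).
Sum of observations T = 9.4 seconds; n = 12.
Posterior: Gamma(3.2+12, 1.6+9.4) = Gamma(15.2, 11.0).
Var = α/β² = 0.125620.

0.125620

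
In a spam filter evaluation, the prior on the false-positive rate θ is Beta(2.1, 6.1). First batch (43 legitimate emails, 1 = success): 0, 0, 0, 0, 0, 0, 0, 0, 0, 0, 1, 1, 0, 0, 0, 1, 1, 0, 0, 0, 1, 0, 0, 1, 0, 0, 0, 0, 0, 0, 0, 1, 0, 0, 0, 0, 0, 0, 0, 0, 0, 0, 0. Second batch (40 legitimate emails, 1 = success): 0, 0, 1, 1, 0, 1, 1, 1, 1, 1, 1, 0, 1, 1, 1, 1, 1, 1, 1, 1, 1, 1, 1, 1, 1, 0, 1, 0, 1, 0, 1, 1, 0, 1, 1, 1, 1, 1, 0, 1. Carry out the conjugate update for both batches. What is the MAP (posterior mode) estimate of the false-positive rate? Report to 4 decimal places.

The Beta prior is conjugate to a Binomial/Bernoulli likelihood; the update adds successes to α and failures to β.
After batch 1: Beta(2.1+7, 6.1+36) = Beta(9.1, 42.1).
After batch 2: Beta(9.1+31, 42.1+9) = Beta(40.1, 51.1).
Mode of Beta(a,b) for a,b>1 is (a−1)/(a+b−2) = 39.1/89.2 = 0.4383.

0.4383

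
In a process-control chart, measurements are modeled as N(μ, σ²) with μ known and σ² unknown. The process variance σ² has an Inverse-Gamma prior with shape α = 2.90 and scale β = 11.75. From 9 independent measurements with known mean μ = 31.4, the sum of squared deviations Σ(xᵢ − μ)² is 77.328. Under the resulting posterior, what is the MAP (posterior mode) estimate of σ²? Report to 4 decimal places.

With known mean μ and an Inverse-Gamma(α, β) prior on σ², the Normal likelihood is conjugate: posterior is Inv-Gamma(α + n/2, β + Σ(xᵢ−μ)²/2).
Posterior: Inv-Gamma(2.90 + 9/2, 11.75 + 77.328/2) = Inv-Gamma(7.40, 50.4140).
Mode = β/(α+1) = 50.4140/8.40 = 6.0017.

6.0017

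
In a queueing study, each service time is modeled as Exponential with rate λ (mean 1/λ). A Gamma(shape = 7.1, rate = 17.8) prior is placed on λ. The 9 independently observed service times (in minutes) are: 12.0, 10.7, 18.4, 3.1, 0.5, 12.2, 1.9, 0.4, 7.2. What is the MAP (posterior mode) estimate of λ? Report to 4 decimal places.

0.1793

With a Gamma(shape α, rate β) prior on the exponential rate λ, the posterior after n observations with total T = Σxᵢ is Gamma(α+n, β+T).
Sum of observations T = 66.4 minutes; n = 9.
Posterior: Gamma(7.1+9, 17.8+66.4) = Gamma(16.1, 84.2).
Mode = (α−1)/β = 0.1793.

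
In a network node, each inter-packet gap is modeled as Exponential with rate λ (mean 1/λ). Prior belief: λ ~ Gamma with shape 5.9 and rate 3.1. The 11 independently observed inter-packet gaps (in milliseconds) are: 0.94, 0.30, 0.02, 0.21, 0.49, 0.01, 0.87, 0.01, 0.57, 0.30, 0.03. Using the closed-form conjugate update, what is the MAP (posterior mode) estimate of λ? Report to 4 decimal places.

2.3212

With a Gamma(shape α, rate β) prior on the exponential rate λ, the posterior after n observations with total T = Σxᵢ is Gamma(α+n, β+T).
Sum of observations T = 3.75 milliseconds; n = 11.
Posterior: Gamma(5.9+11, 3.1+3.75) = Gamma(16.9, 6.85).
Mode = (α−1)/β = 2.3212.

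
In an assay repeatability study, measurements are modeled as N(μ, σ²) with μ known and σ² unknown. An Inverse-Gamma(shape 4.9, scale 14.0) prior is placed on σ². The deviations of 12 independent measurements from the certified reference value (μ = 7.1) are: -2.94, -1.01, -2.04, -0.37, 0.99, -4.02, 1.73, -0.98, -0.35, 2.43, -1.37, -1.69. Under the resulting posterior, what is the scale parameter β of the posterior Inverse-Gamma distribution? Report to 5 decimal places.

With known mean μ and an Inverse-Gamma(α, β) prior on σ², the Normal likelihood is conjugate: posterior is Inv-Gamma(α + n/2, β + Σ(xᵢ−μ)²/2).
Σ(xᵢ−μ)² = (-2.94)² + (-1.01)² + (-2.04)² + (-0.37)² + (0.99)² + (-4.02)² + (1.73)² + (-0.98)² + (-0.35)² + (2.43)² + (-1.37)² + (-1.69)² = 45.8164.
Posterior: Inv-Gamma(4.9 + 12/2, 14.0 + 45.8164/2) = Inv-Gamma(10.90, 36.90820).
Posterior β = 36.90820.

36.90820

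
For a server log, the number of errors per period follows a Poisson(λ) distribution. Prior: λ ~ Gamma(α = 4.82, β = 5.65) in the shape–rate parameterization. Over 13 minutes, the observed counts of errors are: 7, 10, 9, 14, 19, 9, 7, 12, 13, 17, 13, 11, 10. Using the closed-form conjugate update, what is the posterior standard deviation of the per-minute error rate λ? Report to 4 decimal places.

0.6693

With a Gamma(shape α, rate β) prior, the Poisson likelihood is conjugate: the posterior is Gamma(α + ΣXᵢ, β + n).
Sum of counts S = 151 over n = 13 minutes.
Posterior: Gamma(α+S, β+n) = Gamma(4.82+151, 5.65+13) = Gamma(155.82, 18.65).
SD = √α/β = √155.82/18.65 = 0.6693.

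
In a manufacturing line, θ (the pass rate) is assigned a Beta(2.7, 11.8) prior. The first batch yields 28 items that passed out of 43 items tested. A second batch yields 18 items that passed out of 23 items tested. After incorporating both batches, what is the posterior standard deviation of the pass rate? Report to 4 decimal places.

The Beta prior is conjugate to a Binomial/Bernoulli likelihood; the update adds successes to α and failures to β.
After batch 1: Beta(2.7+28, 11.8+15) = Beta(30.7, 26.8).
After batch 2: Beta(30.7+18, 26.8+5) = Beta(48.7, 31.8).
Var = αβ/((α+β)²(α+β+1)) = 48.7·31.8/(80.5²·81.5) = 0.00293229; SD = √0.00293229 = 0.0542.

0.0542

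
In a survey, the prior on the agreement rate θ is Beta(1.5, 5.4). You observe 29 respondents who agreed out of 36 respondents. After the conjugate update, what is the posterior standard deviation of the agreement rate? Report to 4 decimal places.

0.0684

The Beta prior is conjugate to a Binomial/Bernoulli likelihood; the update adds successes to α and failures to β.
Posterior: Beta(α+k, β+n−k) = Beta(1.5+29, 5.4+7) = Beta(30.5, 12.4).
Var = αβ/((α+β)²(α+β+1)) = 30.5·12.4/(42.9²·43.9) = 0.00468104; SD = √0.00468104 = 0.0684.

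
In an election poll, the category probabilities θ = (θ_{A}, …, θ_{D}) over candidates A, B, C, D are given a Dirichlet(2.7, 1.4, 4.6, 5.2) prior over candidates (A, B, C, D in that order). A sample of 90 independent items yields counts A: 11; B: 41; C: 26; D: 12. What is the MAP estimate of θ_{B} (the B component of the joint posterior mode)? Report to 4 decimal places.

The Dirichlet prior is conjugate to the Multinomial likelihood: each posterior αⱼ = prior αⱼ + observed count nⱼ.
Posterior concentration: (13.7, 42.4, 30.6, 17.2), total = 103.9.
Joint mode component: (α_{B}−1)/(Σα−K) = 41.4/99.9 = 0.4144.

0.4144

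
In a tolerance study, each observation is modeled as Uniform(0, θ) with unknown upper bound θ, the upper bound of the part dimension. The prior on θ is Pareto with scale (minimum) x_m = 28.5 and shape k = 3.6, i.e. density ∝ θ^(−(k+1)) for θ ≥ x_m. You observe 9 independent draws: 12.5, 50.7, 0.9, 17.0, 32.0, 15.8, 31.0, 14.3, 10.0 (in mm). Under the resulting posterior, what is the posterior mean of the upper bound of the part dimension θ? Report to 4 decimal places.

55.0707

A Pareto(scale x_m, shape k) prior on the upper bound θ of Uniform(0, θ) is conjugate: posterior is Pareto(max(x_m, max xᵢ), k + n).
Sample maximum = 50.7; prior scale x_m = 28.5 → posterior scale = max = 50.7.
Posterior shape = 3.6 + 9 = 12.6.
E[θ|data] = k·x_m/(k−1) = 12.6·50.7/11.6 = 55.0707.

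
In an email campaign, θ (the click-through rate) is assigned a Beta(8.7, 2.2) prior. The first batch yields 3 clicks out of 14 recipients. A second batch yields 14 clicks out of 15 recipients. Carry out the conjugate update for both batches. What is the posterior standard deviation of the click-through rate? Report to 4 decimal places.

0.0749

The Beta prior is conjugate to a Binomial/Bernoulli likelihood; the update adds successes to α and failures to β.
After batch 1: Beta(8.7+3, 2.2+11) = Beta(11.7, 13.2).
After batch 2: Beta(11.7+14, 13.2+1) = Beta(25.7, 14.2).
Var = αβ/((α+β)²(α+β+1)) = 25.7·14.2/(39.9²·40.9) = 0.00560470; SD = √0.00560470 = 0.0749.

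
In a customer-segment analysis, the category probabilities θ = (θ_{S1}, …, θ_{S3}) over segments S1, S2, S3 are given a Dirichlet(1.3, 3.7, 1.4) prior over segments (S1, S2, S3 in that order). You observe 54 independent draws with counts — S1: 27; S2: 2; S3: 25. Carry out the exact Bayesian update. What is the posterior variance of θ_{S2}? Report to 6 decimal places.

The Dirichlet prior is conjugate to the Multinomial likelihood: each posterior αⱼ = prior αⱼ + observed count nⱼ.
Posterior concentration: (28.3, 5.7, 26.4), total = 60.4.
Var[θ_j] = α_j(Σα−α_j)/((Σα)²(Σα+1)) = 5.7·54.7/(60.4²·61.4) = 0.001392.

0.001392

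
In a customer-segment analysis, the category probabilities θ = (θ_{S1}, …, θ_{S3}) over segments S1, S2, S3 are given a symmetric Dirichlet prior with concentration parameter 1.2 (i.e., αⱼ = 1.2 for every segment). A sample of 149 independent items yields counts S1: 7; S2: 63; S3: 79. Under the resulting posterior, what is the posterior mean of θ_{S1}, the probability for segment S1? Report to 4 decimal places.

0.0537

The Dirichlet prior is conjugate to the Multinomial likelihood: each posterior αⱼ = prior αⱼ + observed count nⱼ.
Posterior concentration: (8.2, 64.2, 80.2), total = 152.6.
E[θ_{S1}|data] = α_{S1}/Σα = 8.2/152.6 = 0.0537.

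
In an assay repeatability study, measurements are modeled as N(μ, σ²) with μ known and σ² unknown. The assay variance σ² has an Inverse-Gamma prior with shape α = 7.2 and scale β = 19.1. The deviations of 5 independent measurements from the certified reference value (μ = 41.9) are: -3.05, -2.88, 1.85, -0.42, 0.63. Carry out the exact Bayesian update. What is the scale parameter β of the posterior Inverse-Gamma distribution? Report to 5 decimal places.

With known mean μ and an Inverse-Gamma(α, β) prior on σ², the Normal likelihood is conjugate: posterior is Inv-Gamma(α + n/2, β + Σ(xᵢ−μ)²/2).
Σ(xᵢ−μ)² = (-3.05)² + (-2.88)² + (1.85)² + (-0.42)² + (0.63)² = 21.5927.
Posterior: Inv-Gamma(7.2 + 5/2, 19.1 + 21.5927/2) = Inv-Gamma(9.70, 29.89635).
Posterior β = 29.89635.

29.89635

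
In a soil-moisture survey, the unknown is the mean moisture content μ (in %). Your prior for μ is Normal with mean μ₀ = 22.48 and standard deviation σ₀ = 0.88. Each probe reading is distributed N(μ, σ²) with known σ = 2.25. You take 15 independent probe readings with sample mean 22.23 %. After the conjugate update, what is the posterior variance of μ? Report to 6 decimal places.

0.235057

For Normal data with known variance σ², a Normal(μ₀, σ₀²) prior on μ is conjugate. Posterior precision = 1/σ₀² + n/σ²; posterior mean is the precision-weighted average of μ₀ and x̄.
σ₀² = 0.88² = 0.7744, σ² = 2.25² = 5.0625; σ² + n·σ₀² = 5.0625 + 15·0.7744 = 16.6785.
Posterior precision = 1/σ₀² + n/σ² = 1/0.7744 + 15/5.0625 = (σ² + n·σ₀²)/(σ₀²σ²) = 16.6785/(0.7744·5.0625); posterior variance σₙ² = σ₀²σ²/(σ² + n·σ₀²) = 0.7744·5.0625/16.6785 = 0.235057.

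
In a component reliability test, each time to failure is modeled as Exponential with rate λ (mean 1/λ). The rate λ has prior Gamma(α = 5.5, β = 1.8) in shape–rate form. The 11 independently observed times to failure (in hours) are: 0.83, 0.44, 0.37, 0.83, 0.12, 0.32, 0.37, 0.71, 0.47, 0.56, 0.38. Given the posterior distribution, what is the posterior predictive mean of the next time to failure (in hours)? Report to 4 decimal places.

0.4645

With a Gamma(shape α, rate β) prior on the exponential rate λ, the posterior after n observations with total T = Σxᵢ is Gamma(α+n, β+T).
Sum of observations T = 5.40 hours; n = 11.
Posterior: Gamma(5.5+11, 1.8+5.40) = Gamma(16.5, 7.20).
The predictive distribution for the next observation is Lomax; its mean is β/(α−1) = 7.20/15.5 = 0.4645.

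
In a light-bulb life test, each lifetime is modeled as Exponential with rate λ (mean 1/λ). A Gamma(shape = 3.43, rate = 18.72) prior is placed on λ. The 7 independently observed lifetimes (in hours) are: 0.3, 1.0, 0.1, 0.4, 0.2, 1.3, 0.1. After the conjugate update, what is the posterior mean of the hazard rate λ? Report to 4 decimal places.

With a Gamma(shape α, rate β) prior on the exponential rate λ, the posterior after n observations with total T = Σxᵢ is Gamma(α+n, β+T).
Sum of observations T = 3.4 hours; n = 7.
Posterior: Gamma(3.43+7, 18.72+3.4) = Gamma(10.43, 22.12).
Posterior mean of λ = α/β = 10.43/22.12 = 0.4715.

0.4715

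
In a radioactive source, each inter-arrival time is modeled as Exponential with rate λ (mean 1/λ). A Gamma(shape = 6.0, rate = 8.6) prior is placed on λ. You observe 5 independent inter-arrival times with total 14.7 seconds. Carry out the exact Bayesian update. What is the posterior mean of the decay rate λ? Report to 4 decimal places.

With a Gamma(shape α, rate β) prior on the exponential rate λ, the posterior after n observations with total T = Σxᵢ is Gamma(α+n, β+T).
Posterior: Gamma(6.0+5, 8.6+14.7) = Gamma(11.0, 23.3).
Posterior mean of λ = α/β = 11.0/23.3 = 0.4721.

0.4721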